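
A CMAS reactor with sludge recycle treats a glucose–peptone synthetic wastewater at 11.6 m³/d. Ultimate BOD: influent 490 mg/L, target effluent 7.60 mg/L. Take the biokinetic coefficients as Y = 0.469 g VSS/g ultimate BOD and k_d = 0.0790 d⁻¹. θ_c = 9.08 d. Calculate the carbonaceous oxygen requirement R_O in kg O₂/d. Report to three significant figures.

R_O ≈ 3.43 kg O₂/d

Correct the yield for decay: Y_obs = Y/(1 + k_d θ_c) = 0.469 / (1 + 0.0790 × 9.08) = 0.469 / 1.717 = 0.2731.
Mass of ultimate BOD removed per day: Q(S₀ − S) = 11.6 × 482.4 g/m³ = 5.596 kg/d.
Net sludge production P_X = 0.2731 × 5.596 = 1.528 kg VSS/d.
Carbonaceous O₂ demand = substrate oxidised − cell-mass equivalent = 5.596 − 1.42 × 1.528 = 3.426 kg O₂/d.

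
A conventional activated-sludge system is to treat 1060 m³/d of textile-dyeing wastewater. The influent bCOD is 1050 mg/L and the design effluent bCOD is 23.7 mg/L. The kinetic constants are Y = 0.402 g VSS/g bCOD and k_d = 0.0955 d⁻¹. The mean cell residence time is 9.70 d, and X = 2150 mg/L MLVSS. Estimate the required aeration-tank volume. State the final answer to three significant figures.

Rearranging the biomass balance for a CMAS with decay, V = Y·Q·ΔS·θ_c / [X·(1+k_d θ_c)] = 0.402 × 1060 × (1050 − 23.7) × 9.70 / [2150 × (1 + 0.0955 × 9.70)] = 4.24×10^6 / 4142 = 1024 m³.

V ≈ 1020 m³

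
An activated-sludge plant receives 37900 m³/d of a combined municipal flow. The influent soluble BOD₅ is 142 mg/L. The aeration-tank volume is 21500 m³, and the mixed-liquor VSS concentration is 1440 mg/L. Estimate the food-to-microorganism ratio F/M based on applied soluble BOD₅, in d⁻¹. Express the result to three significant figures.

Food-to-microorganism ratio F/M = Q S₀ / (V X) = 37900 × 142 / (21500 × 1440) = 0.1738 d⁻¹.

F/M ≈ 0.174 d⁻¹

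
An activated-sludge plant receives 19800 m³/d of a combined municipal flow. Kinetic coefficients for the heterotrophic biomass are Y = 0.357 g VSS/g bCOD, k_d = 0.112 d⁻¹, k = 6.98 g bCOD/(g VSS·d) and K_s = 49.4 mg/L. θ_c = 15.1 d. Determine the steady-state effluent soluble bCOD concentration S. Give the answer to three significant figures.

S ≈ 3.81 mg/L

For a completely mixed reactor with recycle the Lawrence–McCarty relation gives S = K_s·(1 + k_d·θ_c) / [θ_c·(Y·k − k_d) − 1] = 49.4 × (1 + 0.112 × 15.1) / [15.1 × (0.357 × 6.98 − 0.112) − 1] = 132.9 / 34.94 = 3.805 mg/L.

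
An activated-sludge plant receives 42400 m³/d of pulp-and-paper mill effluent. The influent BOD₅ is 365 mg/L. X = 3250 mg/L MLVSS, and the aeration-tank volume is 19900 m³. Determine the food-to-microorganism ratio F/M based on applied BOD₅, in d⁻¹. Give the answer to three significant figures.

Food-to-microorganism ratio F/M = Q S₀ / (V X) = 42400 × 365 / (19900 × 3250) = 0.2393 d⁻¹.

F/M ≈ 0.239 d⁻¹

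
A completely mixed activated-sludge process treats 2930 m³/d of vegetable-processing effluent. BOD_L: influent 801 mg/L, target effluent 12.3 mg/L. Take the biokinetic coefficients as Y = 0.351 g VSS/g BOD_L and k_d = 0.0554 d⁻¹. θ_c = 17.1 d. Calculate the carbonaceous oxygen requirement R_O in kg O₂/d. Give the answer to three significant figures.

Observed yield with endogenous decay: Y_obs = Y / (1 + k_d·θ_c) = 0.351 / (1 + 0.0554 × 17.1) = 0.351 / 1.947 = 0.1802 g VSS/g BOD_L.
ΔS = 801 − 12.3 = 788.7 mg/L, so the substrate removal rate is 2930 × 788.7/1000 = 2311 kg BOD_L/d.
Biomass synthesised: P_X = Y_obs × 2311 = 416.5 kg VSS/d.
R_O = Q·ΔS − 1.42 P_X = 2311 − 591.5 = 1719 kg O₂/d.

R_O ≈ 1720 kg O₂/d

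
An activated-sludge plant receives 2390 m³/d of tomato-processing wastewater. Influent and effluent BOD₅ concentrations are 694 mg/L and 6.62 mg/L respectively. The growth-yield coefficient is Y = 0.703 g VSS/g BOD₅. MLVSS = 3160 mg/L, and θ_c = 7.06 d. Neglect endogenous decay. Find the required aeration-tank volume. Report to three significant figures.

V ≈ 2580 m³

V·X = Y·Q·ΔS·θ_c gives V = 0.703 × 2390 × (694 − 6.62) × 7.06 / 3160 = 2580 m³.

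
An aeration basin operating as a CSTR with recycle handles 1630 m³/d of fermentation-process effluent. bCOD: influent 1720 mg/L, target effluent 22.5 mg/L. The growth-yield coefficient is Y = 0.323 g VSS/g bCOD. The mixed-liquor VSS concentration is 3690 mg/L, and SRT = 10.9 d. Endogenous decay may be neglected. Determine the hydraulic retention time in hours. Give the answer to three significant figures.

τ ≈ 38.9 h

Biomass mass balance (decay neglected): V·X = Y·Q·(S₀ − S)·θ_c, so V = 0.323 × 1630 × (1720 − 22.5) × 10.9 / 3690 = 2640 m³.
τ = V/Q = 2640/1630 = 1.620 d, or 38.87 h.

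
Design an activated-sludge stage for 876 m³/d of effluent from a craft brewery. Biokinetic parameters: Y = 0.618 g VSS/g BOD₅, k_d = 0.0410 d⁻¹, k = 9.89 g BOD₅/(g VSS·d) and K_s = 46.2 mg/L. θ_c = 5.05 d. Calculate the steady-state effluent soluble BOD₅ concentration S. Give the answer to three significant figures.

Effluent substrate depends only on kinetics and SRT: S = K_s(1 + k_d θ_c) / [θ_c(Yk − k_d) − 1] = 46.2 × (1 + 0.0410 × 5.05) / [5.05 × (0.618 × 9.89 − 0.0410) − 1] = 55.77 / 29.66 = 1.880 mg/L.

S ≈ 1.88 mg/L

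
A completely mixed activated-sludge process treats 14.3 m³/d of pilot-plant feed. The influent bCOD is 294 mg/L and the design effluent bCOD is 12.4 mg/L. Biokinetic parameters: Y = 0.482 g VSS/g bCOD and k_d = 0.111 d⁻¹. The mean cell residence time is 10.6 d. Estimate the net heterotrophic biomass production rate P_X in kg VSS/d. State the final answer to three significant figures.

P_X ≈ 0.892 kg VSS/d

Observed yield with endogenous decay: Y_obs = Y / (1 + k_d·θ_c) = 0.482 / (1 + 0.111 × 10.6) = 0.482 / 2.177 = 0.2214 g VSS/g bCOD.
Q·(S₀ − S) = 14.3 × (294 − 12.4) × 10⁻³ = 4.027 kg/d removed.
Net biomass production P_X = Y_obs × Q·(S₀ − S) = 0.2214 × 4.027 = 0.8917 kg VSS/d.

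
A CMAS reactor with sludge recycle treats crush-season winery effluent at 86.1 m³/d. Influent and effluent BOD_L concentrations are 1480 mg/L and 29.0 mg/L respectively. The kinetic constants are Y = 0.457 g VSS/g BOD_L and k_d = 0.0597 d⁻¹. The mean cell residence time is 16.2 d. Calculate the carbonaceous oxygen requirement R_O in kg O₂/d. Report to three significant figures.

Y_obs = Y / (1 + k_d θ_c) = 0.457 / (1 + 0.0597 × 16.2) = 0.457 / 1.967 = 0.2323.
ΔS = 1480 − 29.0 = 1451 mg/L, so the substrate removal rate is 86.1 × 1451/1000 = 124.9 kg BOD_L/d.
P_X = Y_obs·Q·(S₀ − S) = 0.2323 × 124.9 = 29.02 kg VSS/d.
R_O = Q·(S₀ − S) − 1.42·P_X = 124.9 − 1.42 × 29.02 = 83.72 kg O₂/d.

R_O ≈ 83.7 kg O₂/d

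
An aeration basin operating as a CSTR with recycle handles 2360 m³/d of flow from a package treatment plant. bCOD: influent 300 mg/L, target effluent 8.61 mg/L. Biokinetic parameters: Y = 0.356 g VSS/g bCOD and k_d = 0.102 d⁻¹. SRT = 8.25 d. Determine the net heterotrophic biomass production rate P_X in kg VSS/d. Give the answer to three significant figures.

Y_obs = Y / (1 + k_d θ_c) = 0.356 / (1 + 0.102 × 8.25) = 0.356 / 1.841 = 0.1933.
Mass of bCOD removed per day: Q(S₀ − S) = 2360 × 291.4 g/m³ = 687.7 kg/d.
P_X = Y_obs · Q(S₀ − S) = 0.1933 × 687.7 = 132.9 kg VSS/d.

P_X ≈ 133 kg VSS/d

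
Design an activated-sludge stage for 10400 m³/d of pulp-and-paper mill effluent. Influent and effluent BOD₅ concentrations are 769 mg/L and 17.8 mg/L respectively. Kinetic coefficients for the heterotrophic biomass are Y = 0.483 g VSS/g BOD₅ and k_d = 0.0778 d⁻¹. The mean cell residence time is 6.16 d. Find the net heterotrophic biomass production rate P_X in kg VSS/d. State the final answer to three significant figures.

P_X ≈ 2550 kg VSS/d

Y_obs = Y / (1 + k_d θ_c) = 0.483 / (1 + 0.0778 × 6.16) = 0.483 / 1.479 = 0.3265.
ΔS = 769 − 17.8 = 751.2 mg/L, so the substrate removal rate is 10400 × 751.2/1000 = 7812 kg BOD₅/d.
P_X = Y_obs · Q(S₀ − S) = 0.3265 × 7812 = 2551 kg VSS/d.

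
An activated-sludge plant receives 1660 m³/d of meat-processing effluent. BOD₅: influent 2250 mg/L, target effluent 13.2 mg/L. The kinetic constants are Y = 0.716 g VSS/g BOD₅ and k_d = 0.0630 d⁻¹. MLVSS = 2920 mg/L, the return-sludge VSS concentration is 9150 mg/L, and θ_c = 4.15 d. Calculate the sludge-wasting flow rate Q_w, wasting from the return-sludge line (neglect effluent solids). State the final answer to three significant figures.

Rearranging the biomass balance for a CMAS with decay, V = Y·Q·ΔS·θ_c / [X·(1+k_d θ_c)] = 0.716 × 1660 × (2250 − 13.2) × 4.15 / [2920 × (1 + 0.0630 × 4.15)] = 1.1×10^7 / 3683 = 2995 m³.
Wasting from the return line (neglecting effluent solids): Q_w = V·X / (θ_c·X_r) = 2995 × 2920 / (4.15 × 9150) = 230.3 m³/d.

Q_w ≈ 230 m³/d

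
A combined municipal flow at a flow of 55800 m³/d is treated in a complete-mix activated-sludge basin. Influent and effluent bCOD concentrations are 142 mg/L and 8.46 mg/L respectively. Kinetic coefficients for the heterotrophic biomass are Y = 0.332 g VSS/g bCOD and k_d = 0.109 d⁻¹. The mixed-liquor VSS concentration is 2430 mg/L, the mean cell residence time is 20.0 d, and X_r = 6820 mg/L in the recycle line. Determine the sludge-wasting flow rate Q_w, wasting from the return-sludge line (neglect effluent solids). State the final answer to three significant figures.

Steady-state biomass mass balance: V·X·(1 + k_d·θ_c) = Y·Q·(S₀ − S)·θ_c, so V = 0.332 × 55800 × (142 − 8.46) × 20.0 / [2430 × (1 + 0.109 × 20.0)] = 4.95×10^7 / 7727 = 6403 m³.
θ_c = V·X/(Q_w·X_r) when wasting from the recycle, so Q_w = V·X/(θ_c·X_r) = 6403 × 2430 / (20.0 × 6820) = 114.1 m³/d.

Q_w ≈ 114 m³/d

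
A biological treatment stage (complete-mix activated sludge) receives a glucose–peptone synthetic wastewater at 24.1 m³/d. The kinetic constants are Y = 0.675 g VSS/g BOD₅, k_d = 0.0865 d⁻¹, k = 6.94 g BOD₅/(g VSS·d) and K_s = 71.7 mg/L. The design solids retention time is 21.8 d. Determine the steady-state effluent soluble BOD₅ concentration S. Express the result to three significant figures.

For a completely mixed reactor with recycle the Lawrence–McCarty relation gives S = K_s·(1 + k_d·θ_c) / [θ_c·(Y·k − k_d) − 1] = 71.7 × (1 + 0.0865 × 21.8) / [21.8 × (0.675 × 6.94 − 0.0865) − 1] = 206.9 / 99.24 = 2.085 mg/L.

S ≈ 2.08 mg/L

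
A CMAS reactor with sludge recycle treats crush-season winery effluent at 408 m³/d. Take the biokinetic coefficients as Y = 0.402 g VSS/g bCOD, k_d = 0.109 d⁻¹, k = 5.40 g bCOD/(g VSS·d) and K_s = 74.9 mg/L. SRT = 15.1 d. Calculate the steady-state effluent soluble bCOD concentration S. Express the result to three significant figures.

S ≈ 6.58 mg/L

Effluent substrate depends only on kinetics and SRT: S = K_s(1 + k_d θ_c) / [θ_c(Yk − k_d) − 1] = 74.9 × (1 + 0.109 × 15.1) / [15.1 × (0.402 × 5.40 − 0.109) − 1] = 198.2 / 30.13 = 6.577 mg/L.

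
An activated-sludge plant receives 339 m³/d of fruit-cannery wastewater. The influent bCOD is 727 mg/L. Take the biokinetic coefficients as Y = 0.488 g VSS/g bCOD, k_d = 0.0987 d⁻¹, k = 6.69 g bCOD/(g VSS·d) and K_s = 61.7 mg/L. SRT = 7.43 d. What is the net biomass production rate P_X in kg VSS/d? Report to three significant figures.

Effluent substrate depends only on kinetics and SRT: S = K_s(1 + k_d θ_c) / [θ_c(Yk − k_d) − 1] = 61.7 × (1 + 0.0987 × 7.43) / [7.43 × (0.488 × 6.69 − 0.0987) − 1] = 106.9 / 22.52 = 4.748 mg/L.
Observed yield with endogenous decay: Y_obs = Y / (1 + k_d·θ_c) = 0.488 / (1 + 0.0987 × 7.43) = 0.488 / 1.733 = 0.2815 g VSS/g bCOD.
Substrate removed = Q·(S₀ − S) = 339 m³/d × (727 − 4.75) g/m³ = 2.45×10^5 g/d = 244.8 kg/d.
So the net sludge growth is P_X = 0.2815 × 244.8 = 68.93 kg VSS/d.

P_X ≈ 68.9 kg VSS/d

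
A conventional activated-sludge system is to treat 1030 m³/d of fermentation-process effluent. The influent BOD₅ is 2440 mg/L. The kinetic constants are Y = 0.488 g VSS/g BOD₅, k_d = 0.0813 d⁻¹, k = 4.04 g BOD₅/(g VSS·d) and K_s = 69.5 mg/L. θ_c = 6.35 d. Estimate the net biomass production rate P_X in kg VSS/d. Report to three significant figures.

P_X ≈ 806 kg VSS/d

For a completely mixed reactor with recycle the Lawrence–McCarty relation gives S = K_s·(1 + k_d·θ_c) / [θ_c·(Y·k − k_d) − 1] = 69.5 × (1 + 0.0813 × 6.35) / [6.35 × (0.488 × 4.04 − 0.0813) − 1] = 105.4 / 11.00 = 9.577 mg/L.
Y_obs = Y / (1 + k_d θ_c) = 0.488 / (1 + 0.0813 × 6.35) = 0.488 / 1.516 = 0.3218.
ΔS = 2440 − 9.58 = 2430 mg/L, so the substrate removal rate is 1030 × 2430/1000 = 2503 kg BOD₅/d.
Net biomass production P_X = Y_obs × Q·(S₀ − S) = 0.3218 × 2503 = 805.7 kg VSS/d.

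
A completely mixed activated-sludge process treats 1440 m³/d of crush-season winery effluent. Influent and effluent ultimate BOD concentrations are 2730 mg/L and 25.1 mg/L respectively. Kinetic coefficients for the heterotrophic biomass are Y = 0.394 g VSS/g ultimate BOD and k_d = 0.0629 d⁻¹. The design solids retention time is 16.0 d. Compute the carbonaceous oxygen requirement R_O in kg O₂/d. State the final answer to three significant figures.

The observed yield is Y_obs = Y/(1 + k_d·θ_c) = 0.394 / (1 + 0.0629 × 16.0) = 0.394 / 2.006 = 0.1964 g VSS per g ultimate BOD removed.
Mass of ultimate BOD removed per day: Q(S₀ − S) = 1440 × 2705 g/m³ = 3895 kg/d.
P_X = Y_obs·Q·(S₀ − S) = 0.1964 × 3895 = 764.9 kg VSS/d.
R_O = Q·ΔS − 1.42 P_X = 3895 − 1086 = 2809 kg O₂/d.

R_O ≈ 2810 kg O₂/d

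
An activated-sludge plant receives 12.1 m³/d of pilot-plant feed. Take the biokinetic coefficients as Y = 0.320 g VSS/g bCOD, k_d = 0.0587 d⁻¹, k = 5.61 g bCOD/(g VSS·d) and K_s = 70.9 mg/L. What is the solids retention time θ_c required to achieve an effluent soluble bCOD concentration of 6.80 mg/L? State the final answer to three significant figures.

At the target effluent, Y k S/(K_s+S) = 0.320×5.61×6.80/77.70 = 0.1571 d⁻¹.
1/θ_c = 0.1571 − 0.0587 = 0.09841 d⁻¹, so θ_c = 10.16 d.

θ_c ≈ 10.2 d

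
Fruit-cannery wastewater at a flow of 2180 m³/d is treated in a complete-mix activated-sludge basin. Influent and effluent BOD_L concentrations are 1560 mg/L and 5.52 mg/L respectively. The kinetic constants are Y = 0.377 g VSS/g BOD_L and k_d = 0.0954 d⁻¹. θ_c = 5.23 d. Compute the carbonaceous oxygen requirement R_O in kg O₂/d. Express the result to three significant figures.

R_O ≈ 2180 kg O₂/d

Correct the yield for decay: Y_obs = Y/(1 + k_d θ_c) = 0.377 / (1 + 0.0954 × 5.23) = 0.377 / 1.499 = 0.2515.
Q·(S₀ − S) = 2180 × (1560 − 5.52) × 10⁻³ = 3389 kg/d removed.
Net sludge production P_X = 0.2515 × 3389 = 852.3 kg VSS/d.
R_O = Q·(S₀ − S) − 1.42·P_X = 3389 − 1.42 × 852.3 = 2178 kg O₂/d.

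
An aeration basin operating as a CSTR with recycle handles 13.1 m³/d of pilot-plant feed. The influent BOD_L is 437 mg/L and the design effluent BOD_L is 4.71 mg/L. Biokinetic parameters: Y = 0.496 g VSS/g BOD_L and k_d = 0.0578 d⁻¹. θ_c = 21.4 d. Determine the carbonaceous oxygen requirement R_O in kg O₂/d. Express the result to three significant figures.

The observed yield is Y_obs = Y/(1 + k_d·θ_c) = 0.496 / (1 + 0.0578 × 21.4) = 0.496 / 2.237 = 0.2217 g VSS per g BOD_L removed.
ΔS = 437 − 4.71 = 432.3 mg/L, so the substrate removal rate is 13.1 × 432.3/1000 = 5.663 kg BOD_L/d.
Biomass synthesised: P_X = Y_obs × 5.663 = 1.256 kg VSS/d.
R_O = Q·(S₀ − S) − 1.42·P_X = 5.663 − 1.42 × 1.256 = 3.880 kg O₂/d.

R_O ≈ 3.88 kg O₂/d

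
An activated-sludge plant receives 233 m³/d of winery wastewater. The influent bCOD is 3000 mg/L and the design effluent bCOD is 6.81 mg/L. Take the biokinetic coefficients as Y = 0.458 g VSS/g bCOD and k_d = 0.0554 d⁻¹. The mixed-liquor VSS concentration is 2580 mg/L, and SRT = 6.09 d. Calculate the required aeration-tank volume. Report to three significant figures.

From the SRT design equation V = Y Q (S₀−S) θ_c / [X (1 + k_d θ_c)] = 0.458 × 233 × (3000 − 6.81) × 6.09 / [2580 × (1 + 0.0554 × 6.09)] = 1.95×10^6 / 3450 = 563.8 m³.

V ≈ 564 m³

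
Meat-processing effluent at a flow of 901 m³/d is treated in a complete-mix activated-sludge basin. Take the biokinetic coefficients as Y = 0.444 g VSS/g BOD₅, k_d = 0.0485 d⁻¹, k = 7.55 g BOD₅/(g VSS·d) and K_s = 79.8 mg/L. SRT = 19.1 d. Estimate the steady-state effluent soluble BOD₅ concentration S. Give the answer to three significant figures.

S ≈ 2.48 mg/L

From the Monod/SRT balance for a CMAS, S = K_s·(1+k_d θ_c)/[θ_c·(Y k − k_d) − 1] = 79.8 × (1 + 0.0485 × 19.1) / [19.1 × (0.444 × 7.55 − 0.0485) − 1] = 153.7 / 62.10 = 2.475 mg/L.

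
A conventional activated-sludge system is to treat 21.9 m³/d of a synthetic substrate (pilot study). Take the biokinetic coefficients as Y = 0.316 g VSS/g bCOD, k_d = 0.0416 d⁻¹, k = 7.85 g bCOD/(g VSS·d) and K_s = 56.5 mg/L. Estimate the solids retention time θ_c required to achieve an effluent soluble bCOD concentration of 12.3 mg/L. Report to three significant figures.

From 1/θ_c = Y·k·S/(K_s + S) − k_d: Y·k·S/(K_s+S) = 0.316 × 7.85 × 12.3 / (56.5 + 12.3) = 0.4435 d⁻¹.
θ_c = 1/(μ − k_d) = 1/(0.4435 − 0.0416) = 1/0.4019 = 2.488 d.

θ_c ≈ 2.49 d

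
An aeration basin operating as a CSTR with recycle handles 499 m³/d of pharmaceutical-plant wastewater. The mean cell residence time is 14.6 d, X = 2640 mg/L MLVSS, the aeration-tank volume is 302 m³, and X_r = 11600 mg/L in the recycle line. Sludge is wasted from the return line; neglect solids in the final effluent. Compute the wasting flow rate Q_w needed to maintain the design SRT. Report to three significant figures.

Q_w ≈ 4.71 m³/d

θ_c = V·X/(Q_w·X_r) when wasting from the recycle, so Q_w = V·X/(θ_c·X_r) = 302.0 × 2640 / (14.6 × 11600) = 4.708 m³/d.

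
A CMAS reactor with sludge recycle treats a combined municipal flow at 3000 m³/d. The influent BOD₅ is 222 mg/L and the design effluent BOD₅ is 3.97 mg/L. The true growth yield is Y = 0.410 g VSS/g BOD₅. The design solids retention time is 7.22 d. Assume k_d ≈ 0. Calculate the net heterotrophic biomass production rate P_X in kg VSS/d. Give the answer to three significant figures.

No decay correction is needed, so Y_obs = Y = 0.410.
Mass of BOD₅ removed per day: Q(S₀ − S) = 3000 × 218.0 g/m³ = 654.1 kg/d.
Biomass produced: P_X = Y_obs·Q·ΔS = 0.4100 × 654.1 ≈ 268.2 kg VSS/d.

P_X ≈ 268 kg VSS/d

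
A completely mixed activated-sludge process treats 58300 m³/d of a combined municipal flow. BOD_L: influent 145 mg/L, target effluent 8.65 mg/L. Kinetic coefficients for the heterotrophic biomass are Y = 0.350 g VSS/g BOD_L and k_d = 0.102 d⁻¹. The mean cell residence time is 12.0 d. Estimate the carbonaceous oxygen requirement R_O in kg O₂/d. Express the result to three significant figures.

R_O ≈ 6170 kg O₂/d

Y_obs = Y / (1 + k_d θ_c) = 0.350 / (1 + 0.102 × 12.0) = 0.350 / 2.224 = 0.1574.
Q·(S₀ − S) = 58300 × (145 − 8.65) × 10⁻³ = 7949 kg/d removed.
P_X = Y_obs·Q·(S₀ − S) = 0.1574 × 7949 = 1251 kg VSS/d.
R_O = Q·ΔS − 1.42 P_X = 7949 − 1776 = 6173 kg O₂/d.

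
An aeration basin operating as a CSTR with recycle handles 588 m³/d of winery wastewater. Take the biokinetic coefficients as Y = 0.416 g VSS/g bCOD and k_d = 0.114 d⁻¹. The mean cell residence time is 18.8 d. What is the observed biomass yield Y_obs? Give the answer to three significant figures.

The observed yield is Y_obs = Y/(1 + k_d·θ_c) = 0.416 / (1 + 0.114 × 18.8) = 0.416 / 3.143 = 0.1323 g VSS per g bCOD removed.

Y_obs ≈ 0.132 g VSS/g bCOD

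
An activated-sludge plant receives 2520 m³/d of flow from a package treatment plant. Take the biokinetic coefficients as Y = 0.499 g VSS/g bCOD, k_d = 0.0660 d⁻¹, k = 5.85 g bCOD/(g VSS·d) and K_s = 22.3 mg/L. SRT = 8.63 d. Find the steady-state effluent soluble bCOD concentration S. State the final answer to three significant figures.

From the Monod/SRT balance for a CMAS, S = K_s·(1+k_d θ_c)/[θ_c·(Y k − k_d) − 1] = 22.3 × (1 + 0.0660 × 8.63) / [8.63 × (0.499 × 5.85 − 0.0660) − 1] = 35.00 / 23.62 = 1.482 mg/L.

S ≈ 1.48 mg/L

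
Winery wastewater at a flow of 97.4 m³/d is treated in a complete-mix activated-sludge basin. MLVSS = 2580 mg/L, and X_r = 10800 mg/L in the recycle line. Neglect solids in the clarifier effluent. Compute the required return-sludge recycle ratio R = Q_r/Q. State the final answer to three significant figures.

R = Q_r/Q = X/(X_r − X) = 2580 / (10800 − 2580) = 0.3139.

R ≈ 0.314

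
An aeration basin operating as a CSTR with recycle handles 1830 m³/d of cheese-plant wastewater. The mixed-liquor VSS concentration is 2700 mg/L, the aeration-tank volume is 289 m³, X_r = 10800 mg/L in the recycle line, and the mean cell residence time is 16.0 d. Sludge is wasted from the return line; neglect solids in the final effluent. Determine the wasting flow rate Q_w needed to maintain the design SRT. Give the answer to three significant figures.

Q_w = (V·X)/(θ_c X_r) = 289.0 × 2700 / (16.0 × 10800) = 4.516 m³/d.

Q_w ≈ 4.52 m³/d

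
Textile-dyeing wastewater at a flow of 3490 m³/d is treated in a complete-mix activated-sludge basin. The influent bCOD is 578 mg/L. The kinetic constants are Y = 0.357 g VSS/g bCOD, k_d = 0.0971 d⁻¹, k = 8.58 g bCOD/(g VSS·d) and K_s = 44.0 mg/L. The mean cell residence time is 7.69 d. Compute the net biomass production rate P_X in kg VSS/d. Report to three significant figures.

P_X ≈ 410 kg VSS/d

From the Monod/SRT balance for a CMAS, S = K_s·(1+k_d θ_c)/[θ_c·(Y k − k_d) − 1] = 44.0 × (1 + 0.0971 × 7.69) / [7.69 × (0.357 × 8.58 − 0.0971) − 1] = 76.85 / 21.81 = 3.524 mg/L.
The observed yield is Y_obs = Y/(1 + k_d·θ_c) = 0.357 / (1 + 0.0971 × 7.69) = 0.357 / 1.747 = 0.2044 g VSS per g bCOD removed.
Mass of bCOD removed per day: Q(S₀ − S) = 3490 × 574.5 g/m³ = 2005 kg/d.
Biomass produced: P_X = Y_obs·Q·ΔS = 0.2044 × 2005 ≈ 409.8 kg VSS/d.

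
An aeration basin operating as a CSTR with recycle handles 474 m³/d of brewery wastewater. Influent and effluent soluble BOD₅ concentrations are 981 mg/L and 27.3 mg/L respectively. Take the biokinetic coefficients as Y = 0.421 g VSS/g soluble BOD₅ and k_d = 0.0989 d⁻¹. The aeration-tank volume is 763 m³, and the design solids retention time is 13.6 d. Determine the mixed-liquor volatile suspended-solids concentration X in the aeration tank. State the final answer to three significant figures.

X = Y·Q·ΔS·θ_c / [V·(1 + k_d θ_c)] = 0.421 × 474 × (981 − 27.3) × 13.6 / [763 × (1 + 0.0989 × 13.6)] = 1447 mg/L.

X ≈ 1450 mg/L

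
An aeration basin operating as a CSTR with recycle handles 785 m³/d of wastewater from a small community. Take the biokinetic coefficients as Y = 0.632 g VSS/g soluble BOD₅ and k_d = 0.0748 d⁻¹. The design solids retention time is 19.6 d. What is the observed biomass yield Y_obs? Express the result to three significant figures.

Correct the yield for decay: Y_obs = Y/(1 + k_d θ_c) = 0.632 / (1 + 0.0748 × 19.6) = 0.632 / 2.466 = 0.2563.

Y_obs ≈ 0.256 g VSS/g soluble BOD₅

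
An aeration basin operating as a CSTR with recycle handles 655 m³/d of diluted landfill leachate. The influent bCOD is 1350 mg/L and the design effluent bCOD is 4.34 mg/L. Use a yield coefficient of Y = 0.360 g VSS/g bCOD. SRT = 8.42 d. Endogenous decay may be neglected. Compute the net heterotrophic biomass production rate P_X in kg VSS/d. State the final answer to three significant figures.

No decay correction is needed, so Y_obs = Y = 0.360.
Q·(S₀ − S) = 655 × (1350 − 4.34) × 10⁻³ = 881.4 kg/d removed.
So the net sludge growth is P_X = 0.3600 × 881.4 = 317.3 kg VSS/d.

P_X ≈ 317 kg VSS/d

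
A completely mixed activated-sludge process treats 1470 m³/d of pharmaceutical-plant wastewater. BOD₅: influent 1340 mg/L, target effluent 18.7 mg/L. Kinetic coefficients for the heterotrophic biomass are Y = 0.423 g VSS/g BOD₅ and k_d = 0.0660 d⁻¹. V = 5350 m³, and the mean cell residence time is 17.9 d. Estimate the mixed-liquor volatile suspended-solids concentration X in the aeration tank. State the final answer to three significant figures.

Solving the biomass balance for X: X = Y Q (S₀−S) θ_c / [V (1+k_d θ_c)] = 0.423 × 1470 × (1340 − 18.7) × 17.9 / [5350 × (1 + 0.0660 × 17.9)] = 1260 mg/L.

X ≈ 1260 mg/L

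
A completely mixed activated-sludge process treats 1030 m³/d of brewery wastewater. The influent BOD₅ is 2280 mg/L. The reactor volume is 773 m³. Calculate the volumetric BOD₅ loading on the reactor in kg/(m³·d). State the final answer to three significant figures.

L_v ≈ 3.04 kg BOD₅/(m³·d)

Volumetric loading L_v = Q·S₀ / V = 1030 × 2280 g/m³ / 773.0 m³ = 3038 g/(m³·d) = 3.038 kg BOD₅/(m³·d).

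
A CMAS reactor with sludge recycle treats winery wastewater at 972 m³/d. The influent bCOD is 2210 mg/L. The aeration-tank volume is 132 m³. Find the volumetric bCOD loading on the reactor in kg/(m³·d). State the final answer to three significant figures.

L_v ≈ 16.3 kg bCOD/(m³·d)

Volumetric loading L_v = Q·S₀ / V = 972 × 2210 g/m³ / 132.0 m³ = 16274 g/(m³·d) = 16.27 kg bCOD/(m³·d).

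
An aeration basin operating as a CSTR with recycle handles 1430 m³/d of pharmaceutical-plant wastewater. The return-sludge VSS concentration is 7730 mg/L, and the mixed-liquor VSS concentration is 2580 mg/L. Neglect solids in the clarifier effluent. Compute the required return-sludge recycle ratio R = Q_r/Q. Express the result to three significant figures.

R ≈ 0.501

R = Q_r/Q = X/(X_r − X) = 2580 / (7730 − 2580) = 0.5010.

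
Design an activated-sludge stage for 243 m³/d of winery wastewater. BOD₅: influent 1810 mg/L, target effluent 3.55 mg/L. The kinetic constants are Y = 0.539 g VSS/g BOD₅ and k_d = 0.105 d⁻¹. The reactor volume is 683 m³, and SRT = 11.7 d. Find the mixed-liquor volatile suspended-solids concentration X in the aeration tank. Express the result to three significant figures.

From V·X·(1 + k_d·θ_c) = Y·Q·(S₀ − S)·θ_c: X = 0.539 × 243 × (1810 − 3.55) × 11.7 / [683 × (1 + 0.105 × 11.7)] = 1819 mg/L.

X ≈ 1820 mg/L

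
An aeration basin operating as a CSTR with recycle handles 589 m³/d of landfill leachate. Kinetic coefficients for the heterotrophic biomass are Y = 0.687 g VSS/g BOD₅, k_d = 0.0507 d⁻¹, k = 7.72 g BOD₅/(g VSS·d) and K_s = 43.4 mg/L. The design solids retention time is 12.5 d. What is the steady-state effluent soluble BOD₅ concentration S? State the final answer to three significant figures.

S ≈ 1.10 mg/L

Effluent substrate depends only on kinetics and SRT: S = K_s(1 + k_d θ_c) / [θ_c(Yk − k_d) − 1] = 43.4 × (1 + 0.0507 × 12.5) / [12.5 × (0.687 × 7.72 − 0.0507) − 1] = 70.90 / 64.66 = 1.097 mg/L.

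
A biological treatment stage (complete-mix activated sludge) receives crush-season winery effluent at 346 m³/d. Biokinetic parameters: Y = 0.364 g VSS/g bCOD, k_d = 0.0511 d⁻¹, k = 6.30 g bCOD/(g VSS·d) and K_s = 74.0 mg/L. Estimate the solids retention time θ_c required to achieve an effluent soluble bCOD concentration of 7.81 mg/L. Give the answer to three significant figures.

At the target effluent, Y k S/(K_s+S) = 0.364×6.30×7.81/81.81 = 0.2189 d⁻¹.
1/θ_c = 0.2189 − 0.0511 = 0.1678 d⁻¹, so θ_c = 5.959 d.

θ_c ≈ 5.96 d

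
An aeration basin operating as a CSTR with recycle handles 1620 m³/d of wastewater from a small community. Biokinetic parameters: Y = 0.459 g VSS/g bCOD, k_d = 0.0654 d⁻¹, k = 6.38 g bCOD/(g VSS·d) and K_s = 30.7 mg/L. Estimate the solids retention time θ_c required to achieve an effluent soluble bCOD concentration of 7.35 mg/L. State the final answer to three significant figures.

θ_c ≈ 2.00 d

From 1/θ_c = Y·k·S/(K_s + S) − k_d: Y·k·S/(K_s+S) = 0.459 × 6.38 × 7.35 / (30.7 + 7.35) = 0.5657 d⁻¹.
θ_c = 1/(μ − k_d) = 1/(0.5657 − 0.0654) = 1/0.5003 = 1.999 d.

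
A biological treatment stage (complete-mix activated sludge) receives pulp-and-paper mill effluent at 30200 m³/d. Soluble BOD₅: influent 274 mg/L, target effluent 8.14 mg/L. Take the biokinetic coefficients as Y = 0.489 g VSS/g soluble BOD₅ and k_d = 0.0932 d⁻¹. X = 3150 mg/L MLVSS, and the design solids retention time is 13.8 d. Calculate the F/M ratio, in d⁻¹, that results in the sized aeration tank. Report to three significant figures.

F/M ≈ 0.349 d⁻¹

Steady-state biomass mass balance: V·X·(1 + k_d·θ_c) = Y·Q·(S₀ − S)·θ_c, so V = 0.489 × 30200 × (274 − 8.14) × 13.8 / [3150 × (1 + 0.0932 × 13.8)] = 5.42×10^7 / 7201 = 7524 m³.
F/M = applied load / biomass = Q·S₀/(V·X) = 30200 × 274 / (7524 × 3150) = 0.3492 d⁻¹.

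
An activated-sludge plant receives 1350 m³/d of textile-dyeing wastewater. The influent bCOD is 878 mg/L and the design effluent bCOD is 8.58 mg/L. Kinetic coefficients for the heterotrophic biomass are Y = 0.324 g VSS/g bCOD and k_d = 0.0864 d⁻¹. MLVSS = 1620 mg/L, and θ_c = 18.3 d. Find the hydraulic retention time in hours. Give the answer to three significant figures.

Steady-state biomass mass balance: V·X·(1 + k_d·θ_c) = Y·Q·(S₀ − S)·θ_c, so V = 0.324 × 1350 × (878 − 8.58) × 18.3 / [1620 × (1 + 0.0864 × 18.3)] = 6.96×10^6 / 4181 = 1664 m³.
τ = V/Q = 1664/1350 = 1.233 d, or 29.59 h.

τ ≈ 29.6 h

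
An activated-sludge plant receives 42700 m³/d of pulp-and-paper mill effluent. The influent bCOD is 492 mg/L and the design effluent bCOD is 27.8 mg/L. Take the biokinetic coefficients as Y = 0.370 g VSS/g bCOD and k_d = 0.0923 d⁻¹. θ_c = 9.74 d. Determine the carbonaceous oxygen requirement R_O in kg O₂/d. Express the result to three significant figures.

Correct the yield for decay: Y_obs = Y/(1 + k_d θ_c) = 0.370 / (1 + 0.0923 × 9.74) = 0.370 / 1.899 = 0.1948.
ΔS = 492 − 27.8 = 464.2 mg/L, so the substrate removal rate is 42700 × 464.2/1000 = 19821 kg bCOD/d.
Net sludge production P_X = 0.1948 × 19821 = 3862 kg VSS/d.
Carbonaceous O₂ demand = substrate oxidised − cell-mass equivalent = 19821 − 1.42 × 3862 = 14337 kg O₂/d.

R_O ≈ 14300 kg O₂/d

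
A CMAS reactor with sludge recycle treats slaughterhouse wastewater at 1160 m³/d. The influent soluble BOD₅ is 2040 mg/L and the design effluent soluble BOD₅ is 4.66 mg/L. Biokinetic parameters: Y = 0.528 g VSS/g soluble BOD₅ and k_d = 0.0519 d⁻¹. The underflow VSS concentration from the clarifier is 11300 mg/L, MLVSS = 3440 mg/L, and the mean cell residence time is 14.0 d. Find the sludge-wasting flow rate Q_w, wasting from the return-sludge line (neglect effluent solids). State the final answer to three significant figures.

Q_w ≈ 63.9 m³/d

From the SRT design equation V = Y Q (S₀−S) θ_c / [X (1 + k_d θ_c)] = 0.528 × 1160 × (2040 − 4.66) × 14.0 / [3440 × (1 + 0.0519 × 14.0)] = 1.75×10^7 / 5940 = 2938 m³.
θ_c = V·X/(Q_w·X_r) when wasting from the recycle, so Q_w = V·X/(θ_c·X_r) = 2938 × 3440 / (14.0 × 11300) = 63.89 m³/d.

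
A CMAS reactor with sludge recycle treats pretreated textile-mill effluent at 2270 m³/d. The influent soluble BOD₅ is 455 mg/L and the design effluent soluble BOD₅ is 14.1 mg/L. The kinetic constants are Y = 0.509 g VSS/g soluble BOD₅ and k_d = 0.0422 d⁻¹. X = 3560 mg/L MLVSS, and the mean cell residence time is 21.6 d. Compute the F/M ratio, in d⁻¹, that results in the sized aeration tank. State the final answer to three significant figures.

F/M ≈ 0.179 d⁻¹

From the SRT design equation V = Y Q (S₀−S) θ_c / [X (1 + k_d θ_c)] = 0.509 × 2270 × (455 − 14.1) × 21.6 / [3560 × (1 + 0.0422 × 21.6)] = 1.1×10^7 / 6805 = 1617 m³.
F/M = applied load / biomass = Q·S₀/(V·X) = 2270 × 455 / (1617 × 3560) = 0.1794 d⁻¹.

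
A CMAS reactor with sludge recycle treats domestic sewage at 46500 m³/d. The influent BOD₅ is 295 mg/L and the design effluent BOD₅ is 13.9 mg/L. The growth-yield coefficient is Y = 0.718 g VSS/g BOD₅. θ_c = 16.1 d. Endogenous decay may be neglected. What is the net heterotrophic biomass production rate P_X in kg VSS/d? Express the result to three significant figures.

With endogenous decay neglected, the observed yield equals the true yield: Y_obs = Y = 0.718 g VSS/g BOD₅.
Substrate removed = Q·(S₀ − S) = 46500 m³/d × (295 − 13.9) g/m³ = 1.31×10^7 g/d = 13071 kg/d.
Net biomass production P_X = Y_obs × Q·(S₀ − S) = 0.7180 × 13071 = 9385 kg VSS/d.

P_X ≈ 9390 kg VSS/d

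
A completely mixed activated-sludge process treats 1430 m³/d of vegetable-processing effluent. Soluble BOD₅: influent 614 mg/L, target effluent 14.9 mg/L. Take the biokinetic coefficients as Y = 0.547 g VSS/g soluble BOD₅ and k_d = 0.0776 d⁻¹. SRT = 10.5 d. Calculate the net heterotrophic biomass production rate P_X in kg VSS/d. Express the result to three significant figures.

Correct the yield for decay: Y_obs = Y/(1 + k_d θ_c) = 0.547 / (1 + 0.0776 × 10.5) = 0.547 / 1.815 = 0.3014.
Substrate removed = Q·(S₀ − S) = 1430 m³/d × (614 − 14.9) g/m³ = 8.57×10^5 g/d = 856.7 kg/d.
P_X = Y_obs · Q(S₀ − S) = 0.3014 × 856.7 = 258.2 kg VSS/d.

P_X ≈ 258 kg VSS/d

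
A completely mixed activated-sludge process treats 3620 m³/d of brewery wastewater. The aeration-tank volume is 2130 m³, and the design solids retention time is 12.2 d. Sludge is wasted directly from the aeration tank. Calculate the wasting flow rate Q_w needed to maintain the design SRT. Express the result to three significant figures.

With mixed-liquor wasting, θ_c = V/Q_w, so Q_w = V/θ_c = 2130/12.2 = 174.6 m³/d.

Q_w ≈ 175 m³/d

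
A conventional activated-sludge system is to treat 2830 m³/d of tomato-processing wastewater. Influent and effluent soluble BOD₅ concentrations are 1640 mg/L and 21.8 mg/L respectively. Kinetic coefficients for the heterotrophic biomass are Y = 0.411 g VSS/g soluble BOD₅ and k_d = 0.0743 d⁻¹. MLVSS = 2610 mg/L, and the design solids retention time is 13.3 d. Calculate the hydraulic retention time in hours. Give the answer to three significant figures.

Rearranging the biomass balance for a CMAS with decay, V = Y·Q·ΔS·θ_c / [X·(1+k_d θ_c)] = 0.411 × 2830 × (1640 − 21.8) × 13.3 / [2610 × (1 + 0.0743 × 13.3)] = 2.5×10^7 / 5189 = 4824 m³.
HRT = V/Q = 4824 m³ / 2830 m³·d⁻¹ = 1.705 d × 24 = 40.91 h.

τ ≈ 40.9 h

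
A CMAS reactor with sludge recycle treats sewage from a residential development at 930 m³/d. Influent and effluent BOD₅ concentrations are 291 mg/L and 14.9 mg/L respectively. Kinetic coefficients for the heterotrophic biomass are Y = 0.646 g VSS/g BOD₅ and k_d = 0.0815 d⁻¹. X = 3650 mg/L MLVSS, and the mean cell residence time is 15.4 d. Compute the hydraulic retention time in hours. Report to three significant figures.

From the SRT design equation V = Y Q (S₀−S) θ_c / [X (1 + k_d θ_c)] = 0.646 × 930 × (291 − 14.9) × 15.4 / [3650 × (1 + 0.0815 × 15.4)] = 2.55×10^6 / 8231 = 310.3 m³.
τ = V/Q = 310.3/930 = 0.3337 d, or 8.009 h.

τ ≈ 8.01 h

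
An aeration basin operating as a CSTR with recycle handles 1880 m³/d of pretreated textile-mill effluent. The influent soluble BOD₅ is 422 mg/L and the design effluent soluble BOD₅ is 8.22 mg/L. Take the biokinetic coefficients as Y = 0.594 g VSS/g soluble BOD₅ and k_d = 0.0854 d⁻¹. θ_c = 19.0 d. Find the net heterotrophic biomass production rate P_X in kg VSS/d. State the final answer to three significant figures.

Y_obs = Y / (1 + k_d θ_c) = 0.594 / (1 + 0.0854 × 19.0) = 0.594 / 2.623 = 0.2265.
Mass of soluble BOD₅ removed per day: Q(S₀ − S) = 1880 × 413.8 g/m³ = 777.9 kg/d.
So the net sludge growth is P_X = 0.2265 × 777.9 = 176.2 kg VSS/d.

P_X ≈ 176 kg VSS/d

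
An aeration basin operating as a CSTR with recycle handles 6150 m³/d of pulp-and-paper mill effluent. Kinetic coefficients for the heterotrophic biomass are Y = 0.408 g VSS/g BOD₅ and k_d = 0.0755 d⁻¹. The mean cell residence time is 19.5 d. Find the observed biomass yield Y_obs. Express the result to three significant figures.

Y_obs ≈ 0.165 g VSS/g BOD₅

The observed yield is Y_obs = Y/(1 + k_d·θ_c) = 0.408 / (1 + 0.0755 × 19.5) = 0.408 / 2.472 = 0.1650 g VSS per g BOD₅ removed.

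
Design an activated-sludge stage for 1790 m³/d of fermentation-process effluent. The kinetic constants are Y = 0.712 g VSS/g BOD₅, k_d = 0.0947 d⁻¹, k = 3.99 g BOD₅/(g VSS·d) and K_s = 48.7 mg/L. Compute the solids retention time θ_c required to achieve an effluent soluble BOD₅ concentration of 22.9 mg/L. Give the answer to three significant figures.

From 1/θ_c = Y·k·S/(K_s + S) − k_d: Y·k·S/(K_s+S) = 0.712 × 3.99 × 22.9 / (48.7 + 22.9) = 0.9086 d⁻¹.
Then 1/θ_c = μ − k_d = 0.9086 − 0.0947 = 0.8139 d⁻¹, giving θ_c = 1.229 d.

θ_c ≈ 1.23 d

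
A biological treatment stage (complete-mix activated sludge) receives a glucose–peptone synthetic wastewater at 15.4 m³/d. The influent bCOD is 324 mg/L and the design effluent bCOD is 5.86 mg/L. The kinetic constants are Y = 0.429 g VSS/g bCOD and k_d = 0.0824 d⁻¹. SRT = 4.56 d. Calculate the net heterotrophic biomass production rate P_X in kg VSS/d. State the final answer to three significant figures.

P_X ≈ 1.53 kg VSS/d

Y_obs = Y / (1 + k_d θ_c) = 0.429 / (1 + 0.0824 × 4.56) = 0.429 / 1.376 = 0.3118.
Q·(S₀ − S) = 15.4 × (324 − 5.86) × 10⁻³ = 4.899 kg/d removed.
Net biomass production P_X = Y_obs × Q·(S₀ − S) = 0.3118 × 4.899 = 1.528 kg VSS/d.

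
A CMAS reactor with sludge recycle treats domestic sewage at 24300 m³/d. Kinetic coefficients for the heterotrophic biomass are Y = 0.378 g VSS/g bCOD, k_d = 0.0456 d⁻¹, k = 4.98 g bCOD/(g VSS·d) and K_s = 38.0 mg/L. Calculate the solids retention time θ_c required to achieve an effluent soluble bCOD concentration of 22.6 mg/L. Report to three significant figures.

θ_c ≈ 1.52 d

Specific growth rate at S = 22.6 mg/L: μ = YkS/(K_s+S) = 0.378·4.98·22.6/(38.0+22.6) = 0.7020 d⁻¹.
1/θ_c = 0.7020 − 0.0456 = 0.6564 d⁻¹, so θ_c = 1.523 d.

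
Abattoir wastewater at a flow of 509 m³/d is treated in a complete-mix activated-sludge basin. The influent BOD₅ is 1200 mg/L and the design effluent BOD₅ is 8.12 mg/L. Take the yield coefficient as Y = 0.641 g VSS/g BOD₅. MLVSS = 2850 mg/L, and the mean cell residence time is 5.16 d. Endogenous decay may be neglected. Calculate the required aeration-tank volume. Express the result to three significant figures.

V ≈ 704 m³

With k_d = 0 the design equation reduces to V = Y Q (S₀−S) θ_c / X = 0.641 × 509 × (1200 − 8.12) × 5.16 / 2850 = 704.1 m³.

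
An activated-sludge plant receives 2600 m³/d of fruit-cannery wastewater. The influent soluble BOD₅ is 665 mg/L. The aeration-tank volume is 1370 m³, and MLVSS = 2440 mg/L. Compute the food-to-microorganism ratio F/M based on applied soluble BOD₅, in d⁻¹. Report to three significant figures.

F/M ≈ 0.517 d⁻¹

F/M = Q·S₀ / (V·X) = 2600 × 665 / (1370 × 2440) = 0.5172 g soluble BOD₅·(g VSS·d)⁻¹.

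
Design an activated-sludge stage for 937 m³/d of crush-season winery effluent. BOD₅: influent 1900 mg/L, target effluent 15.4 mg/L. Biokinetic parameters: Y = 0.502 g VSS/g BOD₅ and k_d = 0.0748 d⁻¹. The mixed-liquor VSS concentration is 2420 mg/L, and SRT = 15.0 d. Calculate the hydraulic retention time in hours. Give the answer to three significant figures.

Steady-state biomass mass balance: V·X·(1 + k_d·θ_c) = Y·Q·(S₀ − S)·θ_c, so V = 0.502 × 937 × (1900 − 15.4) × 15.0 / [2420 × (1 + 0.0748 × 15.0)] = 1.33×10^7 / 5135 = 2589 m³.
τ = V/Q = 2589/937 = 2.763 d, or 66.32 h.

τ ≈ 66.3 h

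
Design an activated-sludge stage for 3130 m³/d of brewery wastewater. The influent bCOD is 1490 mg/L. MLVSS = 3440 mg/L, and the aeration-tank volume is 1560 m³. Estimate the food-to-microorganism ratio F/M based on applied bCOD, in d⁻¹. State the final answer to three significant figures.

F/M = applied load / biomass = Q·S₀/(V·X) = 3130 × 1490 / (1560 × 3440) = 0.8691 d⁻¹.

F/M ≈ 0.869 d⁻¹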